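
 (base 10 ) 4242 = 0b1000010010010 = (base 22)8gi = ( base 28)5be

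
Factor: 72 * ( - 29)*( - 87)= 181656 = 2^3*3^3*29^2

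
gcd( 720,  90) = 90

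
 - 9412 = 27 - 9439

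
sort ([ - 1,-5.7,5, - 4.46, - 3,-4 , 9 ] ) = [-5.7, -4.46,-4, - 3 , - 1,5,9]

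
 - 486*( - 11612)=5643432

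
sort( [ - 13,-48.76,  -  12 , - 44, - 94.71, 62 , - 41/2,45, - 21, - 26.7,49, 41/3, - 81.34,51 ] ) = [ - 94.71, - 81.34 , - 48.76, - 44, - 26.7, - 21,-41/2,-13,-12 , 41/3,45 , 49,51,62 ] 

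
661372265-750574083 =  - 89201818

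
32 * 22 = 704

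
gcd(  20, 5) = 5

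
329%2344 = 329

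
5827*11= 64097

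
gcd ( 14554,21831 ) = 7277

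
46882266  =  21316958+25565308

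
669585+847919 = 1517504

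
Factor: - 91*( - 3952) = 2^4*7^1 * 13^2* 19^1 = 359632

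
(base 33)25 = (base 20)3B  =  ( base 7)131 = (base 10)71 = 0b1000111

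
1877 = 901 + 976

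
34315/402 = 85 + 145/402 = 85.36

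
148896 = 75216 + 73680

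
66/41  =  1+ 25/41 = 1.61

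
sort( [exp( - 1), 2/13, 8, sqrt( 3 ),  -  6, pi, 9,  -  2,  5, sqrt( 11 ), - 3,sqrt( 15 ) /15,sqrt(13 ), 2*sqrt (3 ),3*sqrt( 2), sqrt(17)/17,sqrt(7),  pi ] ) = [ - 6, - 3, - 2,  2/13, sqrt( 17 ) /17, sqrt( 15)/15 , exp (  -  1 ), sqrt(3 ), sqrt ( 7), pi,pi, sqrt( 11) , 2*sqrt( 3 ), sqrt (13), 3 * sqrt( 2), 5, 8,9 ] 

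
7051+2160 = 9211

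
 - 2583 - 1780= - 4363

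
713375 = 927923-214548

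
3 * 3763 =11289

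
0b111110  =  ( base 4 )332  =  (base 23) 2G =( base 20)32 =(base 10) 62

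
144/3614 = 72/1807= 0.04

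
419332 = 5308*79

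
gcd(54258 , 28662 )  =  6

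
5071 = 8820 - 3749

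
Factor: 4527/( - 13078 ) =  - 2^(  -  1 )*3^2*13^( -1) = - 9/26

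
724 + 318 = 1042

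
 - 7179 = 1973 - 9152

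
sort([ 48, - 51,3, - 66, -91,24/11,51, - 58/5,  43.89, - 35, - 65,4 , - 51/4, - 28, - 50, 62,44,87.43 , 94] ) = [ - 91, - 66, - 65, - 51,-50, - 35, - 28, - 51/4, - 58/5, 24/11,3 , 4,43.89, 44,48, 51 , 62,87.43, 94]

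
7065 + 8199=15264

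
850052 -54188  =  795864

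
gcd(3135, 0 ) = 3135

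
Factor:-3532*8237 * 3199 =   -  93068775716 = - 2^2 * 7^1*457^1*883^1 * 8237^1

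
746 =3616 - 2870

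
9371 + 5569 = 14940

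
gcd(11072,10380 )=692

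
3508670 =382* 9185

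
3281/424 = 7 + 313/424 = 7.74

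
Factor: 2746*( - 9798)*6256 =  - 168319606848 =- 2^6*3^1*17^1*23^2*71^1*1373^1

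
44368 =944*47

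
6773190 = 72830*93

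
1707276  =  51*33476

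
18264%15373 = 2891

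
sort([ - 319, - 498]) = [ - 498, - 319] 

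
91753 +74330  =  166083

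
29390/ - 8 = -14695/4 = - 3673.75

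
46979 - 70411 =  - 23432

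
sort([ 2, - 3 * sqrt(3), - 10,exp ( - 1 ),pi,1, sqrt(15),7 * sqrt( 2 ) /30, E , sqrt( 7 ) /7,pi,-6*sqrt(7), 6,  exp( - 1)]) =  [  -  6*sqrt(7), - 10, - 3*sqrt(3),7 * sqrt (2)/30,exp ( - 1),exp ( - 1 ), sqrt (7)/7,1,2,E,pi,pi,sqrt( 15),6]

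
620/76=155/19  =  8.16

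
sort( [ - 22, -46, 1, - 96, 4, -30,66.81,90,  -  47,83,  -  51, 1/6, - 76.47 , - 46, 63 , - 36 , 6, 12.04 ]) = [  -  96 , - 76.47, - 51, - 47, - 46,-46, - 36, - 30, - 22, 1/6, 1, 4, 6, 12.04, 63, 66.81,83, 90]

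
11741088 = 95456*123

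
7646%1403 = 631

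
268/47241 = 268/47241= 0.01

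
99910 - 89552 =10358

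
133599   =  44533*3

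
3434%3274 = 160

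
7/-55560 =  - 1 + 55553/55560 = - 0.00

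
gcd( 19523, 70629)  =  1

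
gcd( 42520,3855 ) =5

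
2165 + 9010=11175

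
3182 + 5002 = 8184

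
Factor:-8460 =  - 2^2*3^2*5^1*47^1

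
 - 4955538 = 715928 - 5671466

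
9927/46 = 9927/46=215.80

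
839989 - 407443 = 432546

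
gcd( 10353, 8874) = 1479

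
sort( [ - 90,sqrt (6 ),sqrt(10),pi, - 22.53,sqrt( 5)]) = [ - 90, - 22.53,sqrt(5),sqrt(6),pi, sqrt(10)] 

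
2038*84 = 171192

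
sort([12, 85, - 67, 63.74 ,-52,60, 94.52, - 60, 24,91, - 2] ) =[ - 67, - 60,  -  52,-2,12,24, 60,63.74, 85, 91, 94.52] 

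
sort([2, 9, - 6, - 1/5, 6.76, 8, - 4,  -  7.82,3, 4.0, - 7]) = [ - 7.82,-7,-6,-4  , - 1/5,2,  3,4.0,6.76 , 8,  9 ] 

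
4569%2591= 1978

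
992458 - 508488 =483970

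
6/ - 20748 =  - 1/3458 =- 0.00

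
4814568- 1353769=3460799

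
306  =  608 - 302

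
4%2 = 0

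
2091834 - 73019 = 2018815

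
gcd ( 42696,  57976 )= 8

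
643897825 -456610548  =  187287277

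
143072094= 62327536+80744558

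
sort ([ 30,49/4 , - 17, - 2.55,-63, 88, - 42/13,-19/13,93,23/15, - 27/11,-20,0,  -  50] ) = [ - 63,-50, - 20, - 17,-42/13,-2.55, - 27/11, - 19/13, 0, 23/15, 49/4, 30,88, 93]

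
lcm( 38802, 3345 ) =194010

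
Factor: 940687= 11^1*85517^1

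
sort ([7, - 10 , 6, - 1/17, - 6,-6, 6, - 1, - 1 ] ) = [ - 10, - 6, -6,  -  1, - 1, - 1/17, 6,  6,7]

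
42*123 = 5166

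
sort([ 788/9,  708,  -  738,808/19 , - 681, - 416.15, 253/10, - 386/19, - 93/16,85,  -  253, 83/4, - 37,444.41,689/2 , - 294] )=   [ - 738, - 681,- 416.15, - 294,  -  253, - 37,-386/19, - 93/16, 83/4, 253/10, 808/19,85,788/9,  689/2, 444.41, 708]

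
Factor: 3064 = 2^3*383^1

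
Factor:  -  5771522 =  - 2^1*29^1 *151^1*659^1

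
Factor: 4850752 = 2^6*75793^1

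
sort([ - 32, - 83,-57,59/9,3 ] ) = [ - 83, - 57, - 32,3,59/9 ]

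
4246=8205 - 3959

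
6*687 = 4122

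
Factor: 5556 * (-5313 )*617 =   -  18213240276= -2^2*3^2 * 7^1*11^1*23^1*463^1*617^1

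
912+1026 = 1938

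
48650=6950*7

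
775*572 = 443300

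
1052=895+157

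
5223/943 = 5 + 508/943 = 5.54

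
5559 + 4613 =10172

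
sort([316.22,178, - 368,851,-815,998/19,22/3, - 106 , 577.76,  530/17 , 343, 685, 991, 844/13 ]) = [ - 815, -368,- 106  ,  22/3,  530/17, 998/19,844/13,178, 316.22, 343, 577.76, 685,851, 991] 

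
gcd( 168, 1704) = 24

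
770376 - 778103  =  -7727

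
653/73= 8 + 69/73 = 8.95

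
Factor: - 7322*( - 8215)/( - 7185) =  - 2^1 * 3^( - 1)*7^1*31^1*53^1*479^( - 1 )* 523^1= - 12030046/1437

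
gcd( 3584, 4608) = 512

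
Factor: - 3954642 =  - 2^1*3^1*17^1 *137^1*283^1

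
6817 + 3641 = 10458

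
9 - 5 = 4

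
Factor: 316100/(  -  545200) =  - 2^( - 2) * 47^( - 1) *109^1=-  109/188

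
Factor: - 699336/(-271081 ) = 2^3 *3^2 * 11^1*  307^( - 1 ) = 792/307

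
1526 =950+576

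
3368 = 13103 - 9735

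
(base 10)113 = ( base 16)71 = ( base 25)4D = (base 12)95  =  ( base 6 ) 305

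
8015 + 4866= 12881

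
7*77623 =543361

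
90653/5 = 90653/5 = 18130.60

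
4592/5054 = 328/361=0.91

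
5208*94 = 489552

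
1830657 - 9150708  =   - 7320051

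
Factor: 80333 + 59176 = 139509 = 3^3* 5167^1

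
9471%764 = 303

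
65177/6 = 65177/6=   10862.83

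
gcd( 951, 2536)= 317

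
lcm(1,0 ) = 0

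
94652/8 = 11831 + 1/2 = 11831.50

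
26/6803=26/6803=0.00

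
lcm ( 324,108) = 324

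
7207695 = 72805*99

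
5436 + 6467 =11903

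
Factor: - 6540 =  - 2^2*3^1*5^1*109^1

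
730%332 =66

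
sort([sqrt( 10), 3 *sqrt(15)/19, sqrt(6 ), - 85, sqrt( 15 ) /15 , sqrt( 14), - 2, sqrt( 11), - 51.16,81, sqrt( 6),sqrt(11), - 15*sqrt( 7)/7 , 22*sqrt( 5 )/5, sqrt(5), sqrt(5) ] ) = [ - 85, - 51.16,  -  15*sqrt(7)/7, - 2, sqrt(15)/15, 3*sqrt ( 15)/19 , sqrt(5 ),sqrt( 5 ), sqrt (6 ), sqrt (6 ),  sqrt (10), sqrt(11 ),sqrt( 11 ),  sqrt( 14),  22*sqrt( 5)/5, 81 ] 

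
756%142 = 46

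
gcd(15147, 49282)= 1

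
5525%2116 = 1293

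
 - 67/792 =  - 1 +725/792=- 0.08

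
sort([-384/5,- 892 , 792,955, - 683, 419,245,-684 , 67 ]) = [  -  892, - 684, - 683,  -  384/5,67,245, 419, 792,955 ]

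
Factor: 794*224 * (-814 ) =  - 2^7*  7^1*11^1*37^1*397^1 = - 144774784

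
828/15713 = 828/15713=0.05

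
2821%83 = 82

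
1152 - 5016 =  - 3864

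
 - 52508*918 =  - 48202344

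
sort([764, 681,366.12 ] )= [366.12, 681,764]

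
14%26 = 14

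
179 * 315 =56385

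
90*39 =3510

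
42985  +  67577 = 110562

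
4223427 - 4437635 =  - 214208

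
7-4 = 3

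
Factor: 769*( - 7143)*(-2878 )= 2^1 * 3^1*769^1 * 1439^1*2381^1 = 15808759026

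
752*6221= 4678192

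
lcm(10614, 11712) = 339648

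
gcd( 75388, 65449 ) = 1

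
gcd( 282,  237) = 3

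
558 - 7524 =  - 6966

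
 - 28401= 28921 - 57322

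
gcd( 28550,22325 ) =25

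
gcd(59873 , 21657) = 1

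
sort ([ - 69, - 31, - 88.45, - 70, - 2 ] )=[ - 88.45, - 70,  -  69, - 31, - 2 ]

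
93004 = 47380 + 45624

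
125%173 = 125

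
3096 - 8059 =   -  4963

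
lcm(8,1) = 8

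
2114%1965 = 149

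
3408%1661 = 86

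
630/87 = 7 + 7/29 = 7.24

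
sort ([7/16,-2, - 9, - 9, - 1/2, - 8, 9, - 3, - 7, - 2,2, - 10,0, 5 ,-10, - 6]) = [ - 10,- 10 , - 9, -9, - 8,-7, - 6,-3,-2, - 2,-1/2, 0, 7/16, 2, 5,9 ] 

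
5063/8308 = 5063/8308 =0.61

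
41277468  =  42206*978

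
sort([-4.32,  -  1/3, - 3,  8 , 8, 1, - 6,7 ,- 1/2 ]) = [-6,-4.32 , - 3, - 1/2,-1/3,1,7,8 , 8 ]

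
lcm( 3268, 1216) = 52288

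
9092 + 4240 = 13332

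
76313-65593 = 10720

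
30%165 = 30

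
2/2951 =2/2951 = 0.00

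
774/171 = 4 + 10/19 = 4.53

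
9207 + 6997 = 16204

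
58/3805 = 58/3805 = 0.02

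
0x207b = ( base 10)8315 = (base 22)h3l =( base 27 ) baq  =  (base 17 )1BD2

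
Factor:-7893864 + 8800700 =906836 = 2^2*7^1*139^1*233^1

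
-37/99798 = -1 + 99761/99798 = - 0.00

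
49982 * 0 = 0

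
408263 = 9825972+  -  9417709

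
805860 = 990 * 814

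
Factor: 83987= 83987^1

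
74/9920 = 37/4960 = 0.01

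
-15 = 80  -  95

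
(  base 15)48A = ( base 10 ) 1030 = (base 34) UA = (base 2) 10000000110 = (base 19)2G4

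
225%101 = 23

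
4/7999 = 4/7999 = 0.00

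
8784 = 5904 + 2880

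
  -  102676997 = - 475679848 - -373002851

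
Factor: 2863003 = 11^1*13^1*20021^1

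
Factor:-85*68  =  -2^2*5^1 * 17^2 = - 5780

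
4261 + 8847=13108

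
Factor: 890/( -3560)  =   - 2^( - 2) = - 1/4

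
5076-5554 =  - 478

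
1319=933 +386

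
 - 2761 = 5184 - 7945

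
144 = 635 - 491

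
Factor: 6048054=2^1*3^3*47^1*2383^1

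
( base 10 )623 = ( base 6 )2515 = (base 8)1157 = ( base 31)k3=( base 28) m7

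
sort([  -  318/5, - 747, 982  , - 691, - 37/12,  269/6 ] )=[  -  747 ,-691, - 318/5,-37/12, 269/6,982] 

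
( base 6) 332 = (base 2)10000000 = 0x80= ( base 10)128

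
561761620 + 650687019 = 1212448639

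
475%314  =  161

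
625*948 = 592500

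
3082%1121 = 840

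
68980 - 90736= - 21756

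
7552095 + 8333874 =15885969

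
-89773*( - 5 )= 448865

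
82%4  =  2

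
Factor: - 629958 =-2^1*3^1*7^1*53^1*283^1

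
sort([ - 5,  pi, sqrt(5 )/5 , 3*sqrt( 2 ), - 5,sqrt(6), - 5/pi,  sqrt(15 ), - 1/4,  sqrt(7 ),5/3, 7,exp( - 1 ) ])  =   [ - 5, - 5 ,  -  5/pi,-1/4, exp( - 1), sqrt(5) /5 , 5/3,sqrt(6 ),sqrt (7), pi,sqrt( 15) , 3*sqrt (2 ), 7]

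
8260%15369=8260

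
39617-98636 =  -59019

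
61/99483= 61/99483 = 0.00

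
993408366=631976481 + 361431885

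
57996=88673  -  30677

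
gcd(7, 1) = 1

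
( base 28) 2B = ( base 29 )29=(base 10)67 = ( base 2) 1000011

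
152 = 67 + 85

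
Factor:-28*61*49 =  - 83692 = - 2^2*7^3*  61^1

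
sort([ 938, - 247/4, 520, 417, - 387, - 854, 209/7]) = [ - 854, -387, - 247/4, 209/7, 417, 520, 938 ] 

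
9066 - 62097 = - 53031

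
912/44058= 152/7343 = 0.02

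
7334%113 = 102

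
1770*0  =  0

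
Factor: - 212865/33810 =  - 2^(-1)  *7^( - 2 ) * 617^1=- 617/98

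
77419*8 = 619352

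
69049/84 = 822 + 1/84 = 822.01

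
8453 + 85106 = 93559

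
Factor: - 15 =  - 3^1*5^1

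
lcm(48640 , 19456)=97280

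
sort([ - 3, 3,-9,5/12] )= [  -  9,  -  3,5/12,3 ]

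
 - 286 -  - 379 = 93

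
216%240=216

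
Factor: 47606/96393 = 2^1*3^( - 1)*11^ ( - 1 )*13^1*23^( - 1 ) * 127^( - 1 )*1831^1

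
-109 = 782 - 891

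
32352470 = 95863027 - 63510557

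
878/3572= 439/1786 = 0.25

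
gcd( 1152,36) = 36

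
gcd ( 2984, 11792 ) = 8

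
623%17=11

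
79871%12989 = 1937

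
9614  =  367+9247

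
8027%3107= 1813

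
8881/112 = 79+33/112 = 79.29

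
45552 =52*876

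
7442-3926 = 3516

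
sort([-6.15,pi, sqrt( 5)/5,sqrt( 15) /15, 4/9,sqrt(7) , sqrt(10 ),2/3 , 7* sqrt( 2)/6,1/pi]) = [ - 6.15,sqrt(15)/15,1/pi, 4/9,sqrt(5)/5 , 2/3,7*sqrt(2)/6,sqrt(7),pi  ,  sqrt(  10 ) ] 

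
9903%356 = 291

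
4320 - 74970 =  - 70650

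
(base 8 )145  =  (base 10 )101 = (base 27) 3k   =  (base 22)4d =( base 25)41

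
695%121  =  90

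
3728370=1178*3165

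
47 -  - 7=54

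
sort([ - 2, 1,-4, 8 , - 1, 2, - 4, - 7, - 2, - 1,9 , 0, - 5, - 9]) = [-9, -7,-5,  -  4,-4, - 2, - 2, - 1, - 1, 0,1,2, 8,9]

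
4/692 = 1/173  =  0.01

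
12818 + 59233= 72051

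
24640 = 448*55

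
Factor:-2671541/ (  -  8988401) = 2671541^1*8988401^( - 1) 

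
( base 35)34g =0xef7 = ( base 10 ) 3831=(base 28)4ON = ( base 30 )47L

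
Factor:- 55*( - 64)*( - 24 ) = -2^9*3^1*5^1*11^1 = - 84480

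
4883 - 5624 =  - 741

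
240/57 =4 + 4/19 = 4.21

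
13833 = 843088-829255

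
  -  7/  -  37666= 7/37666 = 0.00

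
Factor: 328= 2^3 *41^1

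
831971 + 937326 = 1769297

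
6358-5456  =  902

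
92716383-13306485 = 79409898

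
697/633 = 697/633 = 1.10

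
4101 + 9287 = 13388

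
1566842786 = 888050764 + 678792022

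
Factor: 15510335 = 5^1*3102067^1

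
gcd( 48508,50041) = 1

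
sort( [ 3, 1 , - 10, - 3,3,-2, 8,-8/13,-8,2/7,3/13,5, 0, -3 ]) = [ - 10, - 8, - 3, - 3, - 2, - 8/13,0, 3/13, 2/7,1,3,3,  5, 8]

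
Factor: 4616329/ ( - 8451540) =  - 2^( - 2)*3^( - 5)*5^(-1 )*37^(-1)*47^(- 1)*139^1*33211^1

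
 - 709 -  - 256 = -453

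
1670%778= 114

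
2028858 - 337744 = 1691114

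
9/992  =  9/992 = 0.01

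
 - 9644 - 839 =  - 10483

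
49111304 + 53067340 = 102178644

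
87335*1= 87335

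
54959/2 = 54959/2=27479.50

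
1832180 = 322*5690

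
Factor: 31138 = 2^1  *15569^1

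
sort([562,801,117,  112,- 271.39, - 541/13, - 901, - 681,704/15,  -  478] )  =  [ - 901, - 681, - 478, - 271.39 , - 541/13, 704/15, 112, 117,  562,801]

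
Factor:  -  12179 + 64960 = 52781= 47^1*1123^1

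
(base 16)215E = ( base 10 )8542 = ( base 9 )12641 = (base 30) 9EM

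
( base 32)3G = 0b1110000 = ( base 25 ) 4c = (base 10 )112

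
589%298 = 291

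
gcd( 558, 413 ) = 1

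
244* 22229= 5423876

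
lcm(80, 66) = 2640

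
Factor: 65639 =7^1 * 9377^1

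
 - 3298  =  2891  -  6189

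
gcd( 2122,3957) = 1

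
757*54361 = 41151277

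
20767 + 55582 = 76349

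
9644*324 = 3124656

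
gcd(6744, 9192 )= 24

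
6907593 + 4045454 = 10953047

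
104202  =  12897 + 91305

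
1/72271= 1/72271 = 0.00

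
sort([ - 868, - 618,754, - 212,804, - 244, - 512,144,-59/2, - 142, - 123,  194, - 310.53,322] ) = [ - 868, - 618, - 512, - 310.53 , - 244, - 212, - 142, - 123, - 59/2,144 , 194,322, 754,804 ]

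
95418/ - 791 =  - 121+293/791 = - 120.63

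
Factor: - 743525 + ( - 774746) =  - 19^1*41^1*1949^1 = - 1518271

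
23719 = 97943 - 74224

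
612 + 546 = 1158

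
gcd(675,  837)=27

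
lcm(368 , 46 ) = 368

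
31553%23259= 8294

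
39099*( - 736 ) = - 28776864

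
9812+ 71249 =81061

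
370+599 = 969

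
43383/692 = 62 +479/692 = 62.69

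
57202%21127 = 14948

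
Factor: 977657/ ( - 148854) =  -2^(- 1)*3^(  -  1 )*83^1* 11779^1 * 24809^(  -  1)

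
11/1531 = 11/1531= 0.01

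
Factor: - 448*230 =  - 2^7 * 5^1*7^1*23^1 = -  103040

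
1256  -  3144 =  - 1888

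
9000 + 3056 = 12056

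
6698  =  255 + 6443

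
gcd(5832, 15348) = 12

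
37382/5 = 37382/5=   7476.40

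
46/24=23/12 =1.92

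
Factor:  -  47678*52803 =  - 2517541434 = -2^1*3^2*31^1*769^1*5867^1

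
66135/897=22045/299 = 73.73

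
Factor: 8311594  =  2^1*4155797^1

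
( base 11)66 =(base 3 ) 2200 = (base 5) 242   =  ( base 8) 110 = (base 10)72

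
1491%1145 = 346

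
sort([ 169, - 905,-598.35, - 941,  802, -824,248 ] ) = [ - 941,  -  905 , - 824 , - 598.35, 169, 248,802]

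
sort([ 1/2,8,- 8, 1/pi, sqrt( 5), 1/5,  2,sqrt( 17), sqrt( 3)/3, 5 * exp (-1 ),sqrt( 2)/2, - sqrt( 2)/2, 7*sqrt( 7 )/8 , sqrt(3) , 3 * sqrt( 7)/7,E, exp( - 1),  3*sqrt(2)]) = [ - 8, - sqrt( 2) /2, 1/5, 1/pi,exp(  -  1),1/2, sqrt( 3) /3, sqrt ( 2 ) /2, 3* sqrt(7)/7,sqrt( 3 ),5*exp ( - 1), 2, sqrt( 5 ),7 * sqrt( 7)/8, E, sqrt( 17 ),  3*sqrt( 2), 8 ] 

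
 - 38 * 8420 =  - 319960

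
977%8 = 1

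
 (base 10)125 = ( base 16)7D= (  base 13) 98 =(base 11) 104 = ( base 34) 3N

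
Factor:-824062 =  - 2^1*412031^1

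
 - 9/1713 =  - 3/571 = - 0.01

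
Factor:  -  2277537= - 3^1*759179^1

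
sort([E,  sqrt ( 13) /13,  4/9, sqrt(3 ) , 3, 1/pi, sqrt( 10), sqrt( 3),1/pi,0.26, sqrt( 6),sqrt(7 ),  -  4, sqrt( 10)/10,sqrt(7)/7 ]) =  [ - 4,0.26, sqrt(13 )/13, sqrt (10)/10,  1/pi, 1/pi, sqrt(7)/7, 4/9, sqrt( 3), sqrt( 3),  sqrt(6 ), sqrt( 7 ), E , 3, sqrt( 10)]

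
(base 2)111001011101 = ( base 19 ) a3a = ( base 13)189B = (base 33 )3ce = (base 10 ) 3677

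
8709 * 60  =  522540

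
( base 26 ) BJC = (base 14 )2C74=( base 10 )7942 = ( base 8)17406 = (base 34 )6TK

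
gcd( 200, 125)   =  25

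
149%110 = 39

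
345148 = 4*86287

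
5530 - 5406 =124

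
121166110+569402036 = 690568146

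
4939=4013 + 926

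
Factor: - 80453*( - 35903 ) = 7^1*23^1*43^1*223^1*1871^1 = 2888504059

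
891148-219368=671780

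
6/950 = 3/475 = 0.01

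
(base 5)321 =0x56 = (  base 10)86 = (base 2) 1010110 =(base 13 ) 68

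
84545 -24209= 60336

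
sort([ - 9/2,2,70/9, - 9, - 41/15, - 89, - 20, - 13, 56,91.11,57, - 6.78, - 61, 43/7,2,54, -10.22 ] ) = [ - 89, - 61, - 20, - 13, - 10.22, - 9, - 6.78, - 9/2, - 41/15,2,  2 , 43/7,  70/9,54, 56, 57, 91.11]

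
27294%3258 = 1230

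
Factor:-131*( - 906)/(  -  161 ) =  - 2^1*3^1*7^( - 1 ) *23^( - 1)*131^1 * 151^1 = - 118686/161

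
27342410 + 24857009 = 52199419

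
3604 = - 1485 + 5089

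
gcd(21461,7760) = 1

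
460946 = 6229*74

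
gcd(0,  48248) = 48248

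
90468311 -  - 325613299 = 416081610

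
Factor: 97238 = 2^1 * 48619^1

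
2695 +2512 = 5207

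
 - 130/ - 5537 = 130/5537  =  0.02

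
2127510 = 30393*70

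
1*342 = 342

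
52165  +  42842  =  95007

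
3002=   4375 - 1373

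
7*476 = 3332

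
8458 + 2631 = 11089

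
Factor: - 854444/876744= - 2^( - 1 )*3^(-5) * 11^ ( - 1)*41^( - 1 ) * 213611^1 = -  213611/219186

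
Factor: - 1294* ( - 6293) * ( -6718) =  - 54705627956 =- 2^2*7^1*29^1*31^1*647^1*3359^1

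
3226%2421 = 805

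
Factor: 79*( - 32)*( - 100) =2^7*  5^2*79^1 = 252800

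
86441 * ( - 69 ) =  - 5964429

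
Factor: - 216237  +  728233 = 2^2*31^1*4129^1= 511996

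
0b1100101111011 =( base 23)C7E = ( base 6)50111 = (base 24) B7J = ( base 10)6523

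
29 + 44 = 73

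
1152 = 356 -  - 796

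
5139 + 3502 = 8641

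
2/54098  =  1/27049=   0.00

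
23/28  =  23/28 = 0.82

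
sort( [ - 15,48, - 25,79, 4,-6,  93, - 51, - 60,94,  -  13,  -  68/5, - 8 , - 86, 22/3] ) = [ - 86, - 60, - 51,-25, - 15 , - 68/5 , - 13 , - 8, - 6, 4,22/3, 48, 79,  93,94]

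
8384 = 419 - -7965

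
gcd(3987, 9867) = 3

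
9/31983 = 3/10661 = 0.00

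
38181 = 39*979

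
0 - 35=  - 35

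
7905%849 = 264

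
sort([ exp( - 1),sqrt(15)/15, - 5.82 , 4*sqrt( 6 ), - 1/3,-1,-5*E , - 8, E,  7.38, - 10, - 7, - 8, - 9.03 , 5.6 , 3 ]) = [ - 5*E, - 10 , - 9.03, - 8 ,-8, - 7, - 5.82, - 1, - 1/3,sqrt(15)/15, exp( - 1) , E,3, 5.6, 7.38,4 * sqrt(6) ]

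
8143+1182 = 9325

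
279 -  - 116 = 395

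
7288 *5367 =39114696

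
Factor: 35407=35407^1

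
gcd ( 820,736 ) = 4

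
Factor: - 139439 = -139439^1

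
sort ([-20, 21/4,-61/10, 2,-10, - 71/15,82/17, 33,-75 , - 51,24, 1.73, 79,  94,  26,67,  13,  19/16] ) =[ - 75, - 51, - 20, -10  ,  -  61/10 ,-71/15 , 19/16, 1.73 , 2,82/17, 21/4, 13,  24,  26, 33, 67,79,  94] 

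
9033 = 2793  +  6240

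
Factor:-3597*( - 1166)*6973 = 29245473246 =2^1*3^1*11^2*19^1*53^1 * 109^1*367^1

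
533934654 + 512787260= 1046721914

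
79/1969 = 79/1969  =  0.04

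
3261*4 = 13044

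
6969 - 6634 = 335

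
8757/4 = 2189 + 1/4 = 2189.25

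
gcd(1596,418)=38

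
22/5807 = 22/5807  =  0.00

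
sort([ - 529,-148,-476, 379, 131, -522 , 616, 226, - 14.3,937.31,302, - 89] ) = [ - 529,-522, - 476, - 148,-89,-14.3,131, 226,302, 379,616, 937.31 ]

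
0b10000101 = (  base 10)133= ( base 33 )41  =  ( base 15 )8D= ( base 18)77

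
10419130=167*62390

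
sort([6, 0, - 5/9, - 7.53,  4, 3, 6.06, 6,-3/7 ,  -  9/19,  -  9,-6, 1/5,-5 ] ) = [ - 9, - 7.53,  -  6,-5,- 5/9, - 9/19, - 3/7, 0, 1/5,3,4  ,  6 , 6, 6.06]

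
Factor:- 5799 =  -3^1*1933^1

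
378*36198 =13682844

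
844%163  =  29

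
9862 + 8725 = 18587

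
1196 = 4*299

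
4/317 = 4/317 = 0.01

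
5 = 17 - 12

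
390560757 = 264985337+125575420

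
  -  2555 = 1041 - 3596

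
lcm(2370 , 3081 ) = 30810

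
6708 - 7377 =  - 669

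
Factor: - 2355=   -  3^1* 5^1*157^1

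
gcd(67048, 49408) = 8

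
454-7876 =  - 7422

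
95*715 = 67925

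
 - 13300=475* ( - 28 )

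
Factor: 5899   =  17^1 * 347^1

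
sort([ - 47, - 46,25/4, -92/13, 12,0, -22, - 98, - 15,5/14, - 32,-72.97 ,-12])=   [ - 98, - 72.97, - 47, - 46, - 32, - 22, - 15,- 12, - 92/13,0,5/14, 25/4,12]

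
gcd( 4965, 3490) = 5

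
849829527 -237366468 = 612463059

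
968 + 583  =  1551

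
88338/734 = 44169/367= 120.35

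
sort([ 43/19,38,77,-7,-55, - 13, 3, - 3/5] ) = [-55, - 13,-7,  -  3/5, 43/19, 3, 38 , 77]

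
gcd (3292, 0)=3292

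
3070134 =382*8037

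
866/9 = 866/9 = 96.22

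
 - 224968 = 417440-642408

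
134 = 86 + 48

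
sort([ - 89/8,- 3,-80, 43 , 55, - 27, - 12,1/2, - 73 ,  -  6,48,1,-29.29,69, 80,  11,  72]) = [-80, - 73, - 29.29, - 27, - 12 , - 89/8, - 6, - 3,1/2, 1,11, 43,48, 55, 69, 72 , 80] 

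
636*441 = 280476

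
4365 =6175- 1810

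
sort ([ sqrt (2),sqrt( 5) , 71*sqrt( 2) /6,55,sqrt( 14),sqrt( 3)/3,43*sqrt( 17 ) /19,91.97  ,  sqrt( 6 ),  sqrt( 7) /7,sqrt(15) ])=[ sqrt (7)/7,sqrt( 3)/3, sqrt(2),  sqrt( 5 ), sqrt( 6),sqrt( 14 ),  sqrt( 15), 43*sqrt (17 )/19, 71*sqrt( 2)/6,55, 91.97] 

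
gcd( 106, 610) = 2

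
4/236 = 1/59 = 0.02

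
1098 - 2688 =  - 1590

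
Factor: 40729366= 2^1*23^1*885421^1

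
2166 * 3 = 6498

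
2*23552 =47104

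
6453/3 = 2151=2151.00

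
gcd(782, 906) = 2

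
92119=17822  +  74297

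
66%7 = 3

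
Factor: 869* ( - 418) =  - 363242 = -2^1 * 11^2*19^1*79^1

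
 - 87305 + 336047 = 248742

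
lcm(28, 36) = 252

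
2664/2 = 1332 = 1332.00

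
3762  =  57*66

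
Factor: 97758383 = 9769^1 * 10007^1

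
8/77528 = 1/9691=0.00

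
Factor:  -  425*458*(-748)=145598200 = 2^3*5^2 * 11^1 *17^2*229^1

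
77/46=1  +  31/46 =1.67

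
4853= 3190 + 1663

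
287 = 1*287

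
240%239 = 1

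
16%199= 16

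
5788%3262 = 2526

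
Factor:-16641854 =-2^1*31^1 * 47^1*5711^1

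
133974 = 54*2481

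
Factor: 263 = 263^1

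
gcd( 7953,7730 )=1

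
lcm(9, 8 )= 72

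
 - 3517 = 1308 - 4825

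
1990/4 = 995/2 = 497.50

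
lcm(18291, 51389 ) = 1079169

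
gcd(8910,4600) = 10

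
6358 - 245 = 6113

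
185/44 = 185/44 = 4.20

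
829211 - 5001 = 824210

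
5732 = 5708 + 24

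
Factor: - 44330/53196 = -2^(- 1)*3^ (-1)*5^1 = - 5/6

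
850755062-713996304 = 136758758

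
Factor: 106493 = 109^1 * 977^1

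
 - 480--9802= 9322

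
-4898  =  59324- 64222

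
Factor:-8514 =- 2^1*3^2*11^1*43^1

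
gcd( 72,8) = 8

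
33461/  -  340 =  - 33461/340= - 98.41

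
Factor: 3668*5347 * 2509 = 49208505164 = 2^2 * 7^1 * 13^1*131^1*193^1 * 5347^1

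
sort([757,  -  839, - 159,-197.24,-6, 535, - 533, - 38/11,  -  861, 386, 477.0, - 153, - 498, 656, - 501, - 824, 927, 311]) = [ - 861, - 839 , - 824, - 533, - 501, - 498, - 197.24, - 159, - 153, - 6 , - 38/11,  311,386,  477.0, 535, 656, 757, 927] 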